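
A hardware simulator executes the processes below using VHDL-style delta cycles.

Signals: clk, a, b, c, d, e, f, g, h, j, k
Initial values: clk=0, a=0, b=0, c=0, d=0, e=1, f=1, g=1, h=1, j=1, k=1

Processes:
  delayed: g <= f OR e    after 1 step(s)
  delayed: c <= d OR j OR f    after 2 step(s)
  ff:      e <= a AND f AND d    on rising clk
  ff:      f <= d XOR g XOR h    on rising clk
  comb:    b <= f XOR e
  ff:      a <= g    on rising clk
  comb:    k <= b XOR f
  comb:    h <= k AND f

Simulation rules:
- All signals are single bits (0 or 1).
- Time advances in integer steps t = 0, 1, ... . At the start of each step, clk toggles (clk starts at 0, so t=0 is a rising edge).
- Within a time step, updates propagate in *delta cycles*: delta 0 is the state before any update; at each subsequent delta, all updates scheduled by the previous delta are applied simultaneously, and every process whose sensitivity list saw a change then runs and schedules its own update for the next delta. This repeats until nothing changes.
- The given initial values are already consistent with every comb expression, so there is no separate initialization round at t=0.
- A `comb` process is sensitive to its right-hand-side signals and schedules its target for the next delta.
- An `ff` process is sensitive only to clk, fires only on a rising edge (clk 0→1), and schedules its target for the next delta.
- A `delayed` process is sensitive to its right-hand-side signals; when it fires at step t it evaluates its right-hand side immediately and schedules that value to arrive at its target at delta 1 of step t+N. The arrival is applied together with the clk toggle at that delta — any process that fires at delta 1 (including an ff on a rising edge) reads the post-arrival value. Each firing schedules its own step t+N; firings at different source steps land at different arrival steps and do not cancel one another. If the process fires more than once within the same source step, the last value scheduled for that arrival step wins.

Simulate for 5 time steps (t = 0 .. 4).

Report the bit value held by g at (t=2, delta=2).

t=0 Δ0: c=0 h=1 b=0 k=1 f=1 j=1 d=0 clk=0 a=0 g=1 e=1
  Δ1: clk:0→1
  Δ2: f:1→0, a:0→1, e:1→0
  Δ3: h:1→0, k:1→0
  (3Δ to stable)
t=1 Δ0: c=0 h=0 b=0 k=0 f=0 j=1 d=0 clk=1 a=1 g=1 e=0
  Δ1: clk:1→0, g:1→0
  (1Δ to stable)
t=2 Δ0: c=0 h=0 b=0 k=0 f=0 j=1 d=0 clk=0 a=1 g=0 e=0
  Δ1: c:0→1, clk:0→1
  Δ2: a:1→0
  (2Δ to stable)
t=3 Δ0: c=1 h=0 b=0 k=0 f=0 j=1 d=0 clk=1 a=0 g=0 e=0
  Δ1: clk:1→0
  (1Δ to stable)
t=4 Δ0: c=1 h=0 b=0 k=0 f=0 j=1 d=0 clk=0 a=0 g=0 e=0
  Δ1: clk:0→1
  (1Δ to stable)

0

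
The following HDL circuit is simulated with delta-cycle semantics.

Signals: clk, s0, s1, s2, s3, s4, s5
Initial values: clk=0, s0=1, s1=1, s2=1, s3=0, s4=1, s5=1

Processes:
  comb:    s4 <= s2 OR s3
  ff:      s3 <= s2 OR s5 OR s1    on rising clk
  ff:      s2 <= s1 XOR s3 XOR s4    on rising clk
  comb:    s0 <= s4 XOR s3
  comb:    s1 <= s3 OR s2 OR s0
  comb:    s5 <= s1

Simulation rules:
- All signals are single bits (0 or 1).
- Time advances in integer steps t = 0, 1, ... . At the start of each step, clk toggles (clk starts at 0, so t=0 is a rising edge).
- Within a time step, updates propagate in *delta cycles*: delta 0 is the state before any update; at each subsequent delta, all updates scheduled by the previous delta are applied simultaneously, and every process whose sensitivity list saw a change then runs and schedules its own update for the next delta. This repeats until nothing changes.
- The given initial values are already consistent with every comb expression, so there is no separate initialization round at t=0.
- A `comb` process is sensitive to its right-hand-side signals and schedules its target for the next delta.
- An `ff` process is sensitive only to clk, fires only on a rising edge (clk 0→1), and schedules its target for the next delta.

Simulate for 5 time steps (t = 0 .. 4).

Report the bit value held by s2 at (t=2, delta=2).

1

t0.Δ0 s1=1 s0=1 s2=1 clk=0 s3=0 s4=1 s5=1
t0.Δ1 s1=1 s0=1 s2=1 clk=1 s3=0 s4=1 s5=1
t0.Δ2 s1=1 s0=1 s2=0 clk=1 s3=1 s4=1 s5=1
t0.Δ3 s1=1 s0=0 s2=0 clk=1 s3=1 s4=1 s5=1
t1.Δ0 s1=1 s0=0 s2=0 clk=1 s3=1 s4=1 s5=1
t1.Δ1 s1=1 s0=0 s2=0 clk=0 s3=1 s4=1 s5=1
t2.Δ0 s1=1 s0=0 s2=0 clk=0 s3=1 s4=1 s5=1
t2.Δ1 s1=1 s0=0 s2=0 clk=1 s3=1 s4=1 s5=1
t2.Δ2 s1=1 s0=0 s2=1 clk=1 s3=1 s4=1 s5=1
t3.Δ0 s1=1 s0=0 s2=1 clk=1 s3=1 s4=1 s5=1
t3.Δ1 s1=1 s0=0 s2=1 clk=0 s3=1 s4=1 s5=1
t4.Δ0 s1=1 s0=0 s2=1 clk=0 s3=1 s4=1 s5=1
t4.Δ1 s1=1 s0=0 s2=1 clk=1 s3=1 s4=1 s5=1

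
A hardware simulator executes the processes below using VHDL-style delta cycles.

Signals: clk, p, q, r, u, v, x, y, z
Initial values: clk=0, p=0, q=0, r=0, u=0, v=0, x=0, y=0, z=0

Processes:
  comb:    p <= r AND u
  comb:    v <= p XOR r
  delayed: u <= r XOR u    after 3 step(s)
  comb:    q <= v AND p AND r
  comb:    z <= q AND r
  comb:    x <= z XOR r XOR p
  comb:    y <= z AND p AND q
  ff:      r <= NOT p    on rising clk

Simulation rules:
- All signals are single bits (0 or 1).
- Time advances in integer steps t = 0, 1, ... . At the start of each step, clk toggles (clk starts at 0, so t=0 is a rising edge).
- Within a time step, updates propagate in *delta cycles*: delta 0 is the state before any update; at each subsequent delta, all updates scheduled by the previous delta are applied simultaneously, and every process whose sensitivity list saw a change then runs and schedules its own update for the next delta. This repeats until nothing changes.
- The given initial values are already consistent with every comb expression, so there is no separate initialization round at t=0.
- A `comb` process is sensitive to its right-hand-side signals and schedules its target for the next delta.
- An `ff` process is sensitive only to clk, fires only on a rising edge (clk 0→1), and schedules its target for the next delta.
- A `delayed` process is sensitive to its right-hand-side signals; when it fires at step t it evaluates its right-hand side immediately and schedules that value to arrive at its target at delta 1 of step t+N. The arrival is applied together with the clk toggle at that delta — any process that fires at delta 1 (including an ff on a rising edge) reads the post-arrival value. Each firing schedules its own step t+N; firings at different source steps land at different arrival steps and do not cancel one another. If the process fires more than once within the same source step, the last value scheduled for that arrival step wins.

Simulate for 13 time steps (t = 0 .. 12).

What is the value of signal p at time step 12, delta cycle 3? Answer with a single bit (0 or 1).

t=0 Δ0: u=0 v=0 r=0 clk=0 z=0 p=0 q=0 y=0 x=0
  Δ1: clk:0→1
  Δ2: r:0→1
  Δ3: v:0→1, x:0→1
  (3Δ to stable)
t=1 Δ0: u=0 v=1 r=1 clk=1 z=0 p=0 q=0 y=0 x=1
  Δ1: clk:1→0
  (1Δ to stable)
t=2 Δ0: u=0 v=1 r=1 clk=0 z=0 p=0 q=0 y=0 x=1
  Δ1: clk:0→1
  (1Δ to stable)
t=3 Δ0: u=0 v=1 r=1 clk=1 z=0 p=0 q=0 y=0 x=1
  Δ1: u:0→1, clk:1→0
  Δ2: p:0→1
  Δ3: v:1→0, q:0→1, x:1→0
  Δ4: z:0→1, q:1→0
  Δ5: z:1→0, x:0→1
  Δ6: x:1→0
  (6Δ to stable)
t=4 Δ0: u=1 v=0 r=1 clk=0 z=0 p=1 q=0 y=0 x=0
  Δ1: clk:0→1
  Δ2: r:1→0
  Δ3: v:0→1, p:1→0, x:0→1
  Δ4: v:1→0, x:1→0
  (4Δ to stable)
t=5 Δ0: u=1 v=0 r=0 clk=1 z=0 p=0 q=0 y=0 x=0
  Δ1: clk:1→0
  (1Δ to stable)
t=6 Δ0: u=1 v=0 r=0 clk=0 z=0 p=0 q=0 y=0 x=0
  Δ1: u:1→0, clk:0→1
  Δ2: r:0→1
  Δ3: v:0→1, x:0→1
  (3Δ to stable)
t=7 Δ0: u=0 v=1 r=1 clk=1 z=0 p=0 q=0 y=0 x=1
  Δ1: u:0→1, clk:1→0
  Δ2: p:0→1
  Δ3: v:1→0, q:0→1, x:1→0
  Δ4: z:0→1, q:1→0
  Δ5: z:1→0, x:0→1
  Δ6: x:1→0
  (6Δ to stable)
t=8 Δ0: u=1 v=0 r=1 clk=0 z=0 p=1 q=0 y=0 x=0
  Δ1: clk:0→1
  Δ2: r:1→0
  Δ3: v:0→1, p:1→0, x:0→1
  Δ4: v:1→0, x:1→0
  (4Δ to stable)
t=9 Δ0: u=1 v=0 r=0 clk=1 z=0 p=0 q=0 y=0 x=0
  Δ1: clk:1→0
  (1Δ to stable)
t=10 Δ0: u=1 v=0 r=0 clk=0 z=0 p=0 q=0 y=0 x=0
  Δ1: u:1→0, clk:0→1
  Δ2: r:0→1
  Δ3: v:0→1, x:0→1
  (3Δ to stable)
t=11 Δ0: u=0 v=1 r=1 clk=1 z=0 p=0 q=0 y=0 x=1
  Δ1: u:0→1, clk:1→0
  Δ2: p:0→1
  Δ3: v:1→0, q:0→1, x:1→0
  Δ4: z:0→1, q:1→0
  Δ5: z:1→0, x:0→1
  Δ6: x:1→0
  (6Δ to stable)
t=12 Δ0: u=1 v=0 r=1 clk=0 z=0 p=1 q=0 y=0 x=0
  Δ1: clk:0→1
  Δ2: r:1→0
  Δ3: v:0→1, p:1→0, x:0→1
  Δ4: v:1→0, x:1→0
  (4Δ to stable)

0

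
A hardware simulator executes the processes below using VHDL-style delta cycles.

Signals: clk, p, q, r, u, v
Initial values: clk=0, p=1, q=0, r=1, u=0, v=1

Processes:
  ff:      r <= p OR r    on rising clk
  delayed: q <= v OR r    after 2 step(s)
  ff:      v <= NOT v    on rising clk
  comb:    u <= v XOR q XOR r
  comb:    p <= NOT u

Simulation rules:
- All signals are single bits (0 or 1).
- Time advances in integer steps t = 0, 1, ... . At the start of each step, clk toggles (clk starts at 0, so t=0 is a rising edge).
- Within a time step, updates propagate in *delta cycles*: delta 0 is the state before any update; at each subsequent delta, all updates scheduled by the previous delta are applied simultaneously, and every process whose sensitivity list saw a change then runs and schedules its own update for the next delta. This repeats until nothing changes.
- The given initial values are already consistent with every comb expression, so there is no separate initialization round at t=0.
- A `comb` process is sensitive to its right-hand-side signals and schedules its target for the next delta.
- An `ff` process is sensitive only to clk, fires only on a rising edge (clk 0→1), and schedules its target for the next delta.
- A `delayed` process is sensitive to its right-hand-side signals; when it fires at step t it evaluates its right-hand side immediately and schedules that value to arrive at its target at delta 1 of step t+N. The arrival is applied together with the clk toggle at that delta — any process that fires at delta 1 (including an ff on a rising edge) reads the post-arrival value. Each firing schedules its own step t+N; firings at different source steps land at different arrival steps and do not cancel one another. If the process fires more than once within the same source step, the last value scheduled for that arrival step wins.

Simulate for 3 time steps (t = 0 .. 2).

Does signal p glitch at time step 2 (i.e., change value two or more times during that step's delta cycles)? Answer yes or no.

yes

t=0 Δ0: q=0 clk=0 v=1 u=0 r=1 p=1
  Δ1: clk:0→1
  Δ2: v:1→0
  Δ3: u:0→1
  Δ4: p:1→0
  (4Δ to stable)
t=1 Δ0: q=0 clk=1 v=0 u=1 r=1 p=0
  Δ1: clk:1→0
  (1Δ to stable)
t=2 Δ0: q=0 clk=0 v=0 u=1 r=1 p=0
  Δ1: q:0→1, clk:0→1
  Δ2: v:0→1, u:1→0
  Δ3: u:0→1, p:0→1
  Δ4: p:1→0
  (4Δ to stable)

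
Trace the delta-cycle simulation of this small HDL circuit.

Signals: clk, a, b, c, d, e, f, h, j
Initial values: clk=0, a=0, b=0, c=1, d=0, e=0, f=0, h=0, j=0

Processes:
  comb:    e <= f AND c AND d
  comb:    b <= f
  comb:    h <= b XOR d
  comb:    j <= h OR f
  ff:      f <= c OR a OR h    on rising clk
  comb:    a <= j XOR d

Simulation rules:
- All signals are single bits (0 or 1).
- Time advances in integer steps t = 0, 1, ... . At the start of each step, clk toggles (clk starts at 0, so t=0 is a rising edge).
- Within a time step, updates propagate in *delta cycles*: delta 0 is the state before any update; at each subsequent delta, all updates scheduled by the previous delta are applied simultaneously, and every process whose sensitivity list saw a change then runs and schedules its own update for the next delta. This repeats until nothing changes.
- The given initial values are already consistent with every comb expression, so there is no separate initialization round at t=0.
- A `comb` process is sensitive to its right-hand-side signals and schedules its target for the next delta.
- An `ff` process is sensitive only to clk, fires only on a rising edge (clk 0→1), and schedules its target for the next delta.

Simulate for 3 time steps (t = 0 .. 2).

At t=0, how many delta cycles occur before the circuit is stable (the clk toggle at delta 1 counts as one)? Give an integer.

4

t=0 Δ0: a=0 e=0 j=0 f=0 h=0 clk=0 c=1 d=0 b=0
  Δ1: clk:0→1
  Δ2: f:0→1
  Δ3: j:0→1, b:0→1
  Δ4: a:0→1, h:0→1
  (4Δ to stable)
t=1 Δ0: a=1 e=0 j=1 f=1 h=1 clk=1 c=1 d=0 b=1
  Δ1: clk:1→0
  (1Δ to stable)
t=2 Δ0: a=1 e=0 j=1 f=1 h=1 clk=0 c=1 d=0 b=1
  Δ1: clk:0→1
  (1Δ to stable)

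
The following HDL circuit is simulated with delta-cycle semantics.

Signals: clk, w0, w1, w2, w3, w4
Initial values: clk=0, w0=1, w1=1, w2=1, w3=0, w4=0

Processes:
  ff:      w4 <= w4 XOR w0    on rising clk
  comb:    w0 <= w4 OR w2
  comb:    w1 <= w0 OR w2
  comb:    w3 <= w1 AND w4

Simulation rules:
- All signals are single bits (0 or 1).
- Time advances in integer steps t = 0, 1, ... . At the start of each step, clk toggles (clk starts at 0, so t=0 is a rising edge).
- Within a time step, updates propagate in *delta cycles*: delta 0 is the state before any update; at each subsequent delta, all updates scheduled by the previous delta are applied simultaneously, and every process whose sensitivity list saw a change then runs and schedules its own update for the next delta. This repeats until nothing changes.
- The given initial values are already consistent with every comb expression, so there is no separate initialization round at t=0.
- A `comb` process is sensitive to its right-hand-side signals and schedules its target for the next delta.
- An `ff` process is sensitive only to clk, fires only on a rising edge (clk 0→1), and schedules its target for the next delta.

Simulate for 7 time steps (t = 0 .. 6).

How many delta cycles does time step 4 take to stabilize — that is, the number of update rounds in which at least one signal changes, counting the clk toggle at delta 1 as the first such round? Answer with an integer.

t=0 Δ0: w2=1 w0=1 w1=1 w3=0 clk=0 w4=0
  Δ1: clk:0→1
  Δ2: w4:0→1
  Δ3: w3:0→1
  (3Δ to stable)
t=1 Δ0: w2=1 w0=1 w1=1 w3=1 clk=1 w4=1
  Δ1: clk:1→0
  (1Δ to stable)
t=2 Δ0: w2=1 w0=1 w1=1 w3=1 clk=0 w4=1
  Δ1: clk:0→1
  Δ2: w4:1→0
  Δ3: w3:1→0
  (3Δ to stable)
t=3 Δ0: w2=1 w0=1 w1=1 w3=0 clk=1 w4=0
  Δ1: clk:1→0
  (1Δ to stable)
t=4 Δ0: w2=1 w0=1 w1=1 w3=0 clk=0 w4=0
  Δ1: clk:0→1
  Δ2: w4:0→1
  Δ3: w3:0→1
  (3Δ to stable)
t=5 Δ0: w2=1 w0=1 w1=1 w3=1 clk=1 w4=1
  Δ1: clk:1→0
  (1Δ to stable)
t=6 Δ0: w2=1 w0=1 w1=1 w3=1 clk=0 w4=1
  Δ1: clk:0→1
  Δ2: w4:1→0
  Δ3: w3:1→0
  (3Δ to stable)

3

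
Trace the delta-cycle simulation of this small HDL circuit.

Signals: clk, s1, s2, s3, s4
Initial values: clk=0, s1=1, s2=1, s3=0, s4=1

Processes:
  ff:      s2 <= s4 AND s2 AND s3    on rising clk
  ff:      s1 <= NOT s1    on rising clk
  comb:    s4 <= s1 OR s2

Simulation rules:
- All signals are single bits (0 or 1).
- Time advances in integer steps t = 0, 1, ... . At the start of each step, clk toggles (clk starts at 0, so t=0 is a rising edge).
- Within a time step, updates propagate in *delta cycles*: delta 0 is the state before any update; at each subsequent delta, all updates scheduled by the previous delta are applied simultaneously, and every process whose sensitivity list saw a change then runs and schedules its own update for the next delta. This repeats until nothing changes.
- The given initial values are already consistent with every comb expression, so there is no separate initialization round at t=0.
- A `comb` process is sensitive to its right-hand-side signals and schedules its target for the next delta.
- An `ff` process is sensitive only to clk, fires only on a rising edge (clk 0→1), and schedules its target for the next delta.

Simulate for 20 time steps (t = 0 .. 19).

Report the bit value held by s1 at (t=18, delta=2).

1

t=0 Δ0: s3=0 clk=0 s1=1 s4=1 s2=1
  Δ1: clk:0→1
  Δ2: s1:1→0, s2:1→0
  Δ3: s4:1→0
  (3Δ to stable)
t=1 Δ0: s3=0 clk=1 s1=0 s4=0 s2=0
  Δ1: clk:1→0
  (1Δ to stable)
t=2 Δ0: s3=0 clk=0 s1=0 s4=0 s2=0
  Δ1: clk:0→1
  Δ2: s1:0→1
  Δ3: s4:0→1
  (3Δ to stable)
t=3 Δ0: s3=0 clk=1 s1=1 s4=1 s2=0
  Δ1: clk:1→0
  (1Δ to stable)
t=4 Δ0: s3=0 clk=0 s1=1 s4=1 s2=0
  Δ1: clk:0→1
  Δ2: s1:1→0
  Δ3: s4:1→0
  (3Δ to stable)
t=5 Δ0: s3=0 clk=1 s1=0 s4=0 s2=0
  Δ1: clk:1→0
  (1Δ to stable)
t=6 Δ0: s3=0 clk=0 s1=0 s4=0 s2=0
  Δ1: clk:0→1
  Δ2: s1:0→1
  Δ3: s4:0→1
  (3Δ to stable)
t=7 Δ0: s3=0 clk=1 s1=1 s4=1 s2=0
  Δ1: clk:1→0
  (1Δ to stable)
t=8 Δ0: s3=0 clk=0 s1=1 s4=1 s2=0
  Δ1: clk:0→1
  Δ2: s1:1→0
  Δ3: s4:1→0
  (3Δ to stable)
t=9 Δ0: s3=0 clk=1 s1=0 s4=0 s2=0
  Δ1: clk:1→0
  (1Δ to stable)
t=10 Δ0: s3=0 clk=0 s1=0 s4=0 s2=0
  Δ1: clk:0→1
  Δ2: s1:0→1
  Δ3: s4:0→1
  (3Δ to stable)
t=11 Δ0: s3=0 clk=1 s1=1 s4=1 s2=0
  Δ1: clk:1→0
  (1Δ to stable)
t=12 Δ0: s3=0 clk=0 s1=1 s4=1 s2=0
  Δ1: clk:0→1
  Δ2: s1:1→0
  Δ3: s4:1→0
  (3Δ to stable)
t=13 Δ0: s3=0 clk=1 s1=0 s4=0 s2=0
  Δ1: clk:1→0
  (1Δ to stable)
t=14 Δ0: s3=0 clk=0 s1=0 s4=0 s2=0
  Δ1: clk:0→1
  Δ2: s1:0→1
  Δ3: s4:0→1
  (3Δ to stable)
t=15 Δ0: s3=0 clk=1 s1=1 s4=1 s2=0
  Δ1: clk:1→0
  (1Δ to stable)
t=16 Δ0: s3=0 clk=0 s1=1 s4=1 s2=0
  Δ1: clk:0→1
  Δ2: s1:1→0
  Δ3: s4:1→0
  (3Δ to stable)
t=17 Δ0: s3=0 clk=1 s1=0 s4=0 s2=0
  Δ1: clk:1→0
  (1Δ to stable)
t=18 Δ0: s3=0 clk=0 s1=0 s4=0 s2=0
  Δ1: clk:0→1
  Δ2: s1:0→1
  Δ3: s4:0→1
  (3Δ to stable)
t=19 Δ0: s3=0 clk=1 s1=1 s4=1 s2=0
  Δ1: clk:1→0
  (1Δ to stable)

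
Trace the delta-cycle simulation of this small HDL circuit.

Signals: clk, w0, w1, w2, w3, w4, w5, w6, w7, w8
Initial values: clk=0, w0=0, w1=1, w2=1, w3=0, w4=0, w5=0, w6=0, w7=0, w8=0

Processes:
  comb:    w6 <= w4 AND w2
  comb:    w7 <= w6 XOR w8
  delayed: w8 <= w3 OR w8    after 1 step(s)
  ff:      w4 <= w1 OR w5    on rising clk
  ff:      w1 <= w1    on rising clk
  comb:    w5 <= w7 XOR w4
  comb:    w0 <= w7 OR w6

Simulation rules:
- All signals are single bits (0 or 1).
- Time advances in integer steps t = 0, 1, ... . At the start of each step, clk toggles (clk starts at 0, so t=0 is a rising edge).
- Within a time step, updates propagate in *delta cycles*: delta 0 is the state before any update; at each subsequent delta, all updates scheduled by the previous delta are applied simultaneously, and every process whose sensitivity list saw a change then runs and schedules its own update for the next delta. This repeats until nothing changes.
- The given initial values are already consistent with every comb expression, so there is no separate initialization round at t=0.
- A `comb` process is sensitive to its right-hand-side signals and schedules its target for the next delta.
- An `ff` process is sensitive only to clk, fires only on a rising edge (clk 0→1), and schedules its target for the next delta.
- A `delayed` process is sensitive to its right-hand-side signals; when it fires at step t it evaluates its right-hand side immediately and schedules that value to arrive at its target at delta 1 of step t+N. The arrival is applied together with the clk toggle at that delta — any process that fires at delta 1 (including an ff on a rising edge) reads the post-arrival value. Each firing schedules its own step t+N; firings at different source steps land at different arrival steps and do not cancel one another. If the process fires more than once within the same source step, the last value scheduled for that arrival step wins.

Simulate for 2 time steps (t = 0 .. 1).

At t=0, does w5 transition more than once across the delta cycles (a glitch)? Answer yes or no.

t0.Δ0 clk=0 w6=0 w4=0 w7=0 w3=0 w8=0 w0=0 w2=1 w5=0 w1=1
t0.Δ1 clk=1 w6=0 w4=0 w7=0 w3=0 w8=0 w0=0 w2=1 w5=0 w1=1
t0.Δ2 clk=1 w6=0 w4=1 w7=0 w3=0 w8=0 w0=0 w2=1 w5=0 w1=1
t0.Δ3 clk=1 w6=1 w4=1 w7=0 w3=0 w8=0 w0=0 w2=1 w5=1 w1=1
t0.Δ4 clk=1 w6=1 w4=1 w7=1 w3=0 w8=0 w0=1 w2=1 w5=1 w1=1
t0.Δ5 clk=1 w6=1 w4=1 w7=1 w3=0 w8=0 w0=1 w2=1 w5=0 w1=1
t1.Δ0 clk=1 w6=1 w4=1 w7=1 w3=0 w8=0 w0=1 w2=1 w5=0 w1=1
t1.Δ1 clk=0 w6=1 w4=1 w7=1 w3=0 w8=0 w0=1 w2=1 w5=0 w1=1

yes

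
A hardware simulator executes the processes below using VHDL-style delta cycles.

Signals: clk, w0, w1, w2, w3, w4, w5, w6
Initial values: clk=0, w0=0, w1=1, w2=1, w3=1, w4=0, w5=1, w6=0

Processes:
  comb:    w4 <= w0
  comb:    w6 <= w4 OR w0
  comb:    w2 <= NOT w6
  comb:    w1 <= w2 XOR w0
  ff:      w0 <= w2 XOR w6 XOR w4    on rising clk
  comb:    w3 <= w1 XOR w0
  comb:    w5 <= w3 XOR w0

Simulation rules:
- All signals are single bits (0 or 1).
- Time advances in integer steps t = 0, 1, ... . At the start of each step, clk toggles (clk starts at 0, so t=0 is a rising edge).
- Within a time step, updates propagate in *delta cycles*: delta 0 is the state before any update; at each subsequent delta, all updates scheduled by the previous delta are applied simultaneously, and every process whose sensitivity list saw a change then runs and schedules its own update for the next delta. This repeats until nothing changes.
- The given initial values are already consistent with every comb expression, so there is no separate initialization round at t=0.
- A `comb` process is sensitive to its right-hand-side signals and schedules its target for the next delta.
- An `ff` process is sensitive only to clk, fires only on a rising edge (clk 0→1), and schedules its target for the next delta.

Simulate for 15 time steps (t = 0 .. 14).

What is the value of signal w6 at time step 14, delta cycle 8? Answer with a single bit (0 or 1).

0

t=0 Δ0: w6=0 w3=1 w4=0 w5=1 clk=0 w0=0 w1=1 w2=1
  Δ1: clk:0→1
  Δ2: w0:0→1
  Δ3: w6:0→1, w3:1→0, w4:0→1, w5:1→0, w1:1→0
  Δ4: w3:0→1, w5:0→1, w2:1→0
  Δ5: w5:1→0, w1:0→1
  Δ6: w3:1→0
  Δ7: w5:0→1
  (7Δ to stable)
t=1 Δ0: w6=1 w3=0 w4=1 w5=1 clk=1 w0=1 w1=1 w2=0
  Δ1: clk:1→0
  (1Δ to stable)
t=2 Δ0: w6=1 w3=0 w4=1 w5=1 clk=0 w0=1 w1=1 w2=0
  Δ1: clk:0→1
  Δ2: w0:1→0
  Δ3: w3:0→1, w4:1→0, w5:1→0, w1:1→0
  Δ4: w6:1→0, w3:1→0, w5:0→1
  Δ5: w5:1→0, w2:0→1
  Δ6: w1:0→1
  Δ7: w3:0→1
  Δ8: w5:0→1
  (8Δ to stable)
t=3 Δ0: w6=0 w3=1 w4=0 w5=1 clk=1 w0=0 w1=1 w2=1
  Δ1: clk:1→0
  (1Δ to stable)
t=4 Δ0: w6=0 w3=1 w4=0 w5=1 clk=0 w0=0 w1=1 w2=1
  Δ1: clk:0→1
  Δ2: w0:0→1
  Δ3: w6:0→1, w3:1→0, w4:0→1, w5:1→0, w1:1→0
  Δ4: w3:0→1, w5:0→1, w2:1→0
  Δ5: w5:1→0, w1:0→1
  Δ6: w3:1→0
  Δ7: w5:0→1
  (7Δ to stable)
t=5 Δ0: w6=1 w3=0 w4=1 w5=1 clk=1 w0=1 w1=1 w2=0
  Δ1: clk:1→0
  (1Δ to stable)
t=6 Δ0: w6=1 w3=0 w4=1 w5=1 clk=0 w0=1 w1=1 w2=0
  Δ1: clk:0→1
  Δ2: w0:1→0
  Δ3: w3:0→1, w4:1→0, w5:1→0, w1:1→0
  Δ4: w6:1→0, w3:1→0, w5:0→1
  Δ5: w5:1→0, w2:0→1
  Δ6: w1:0→1
  Δ7: w3:0→1
  Δ8: w5:0→1
  (8Δ to stable)
t=7 Δ0: w6=0 w3=1 w4=0 w5=1 clk=1 w0=0 w1=1 w2=1
  Δ1: clk:1→0
  (1Δ to stable)
t=8 Δ0: w6=0 w3=1 w4=0 w5=1 clk=0 w0=0 w1=1 w2=1
  Δ1: clk:0→1
  Δ2: w0:0→1
  Δ3: w6:0→1, w3:1→0, w4:0→1, w5:1→0, w1:1→0
  Δ4: w3:0→1, w5:0→1, w2:1→0
  Δ5: w5:1→0, w1:0→1
  Δ6: w3:1→0
  Δ7: w5:0→1
  (7Δ to stable)
t=9 Δ0: w6=1 w3=0 w4=1 w5=1 clk=1 w0=1 w1=1 w2=0
  Δ1: clk:1→0
  (1Δ to stable)
t=10 Δ0: w6=1 w3=0 w4=1 w5=1 clk=0 w0=1 w1=1 w2=0
  Δ1: clk:0→1
  Δ2: w0:1→0
  Δ3: w3:0→1, w4:1→0, w5:1→0, w1:1→0
  Δ4: w6:1→0, w3:1→0, w5:0→1
  Δ5: w5:1→0, w2:0→1
  Δ6: w1:0→1
  Δ7: w3:0→1
  Δ8: w5:0→1
  (8Δ to stable)
t=11 Δ0: w6=0 w3=1 w4=0 w5=1 clk=1 w0=0 w1=1 w2=1
  Δ1: clk:1→0
  (1Δ to stable)
t=12 Δ0: w6=0 w3=1 w4=0 w5=1 clk=0 w0=0 w1=1 w2=1
  Δ1: clk:0→1
  Δ2: w0:0→1
  Δ3: w6:0→1, w3:1→0, w4:0→1, w5:1→0, w1:1→0
  Δ4: w3:0→1, w5:0→1, w2:1→0
  Δ5: w5:1→0, w1:0→1
  Δ6: w3:1→0
  Δ7: w5:0→1
  (7Δ to stable)
t=13 Δ0: w6=1 w3=0 w4=1 w5=1 clk=1 w0=1 w1=1 w2=0
  Δ1: clk:1→0
  (1Δ to stable)
t=14 Δ0: w6=1 w3=0 w4=1 w5=1 clk=0 w0=1 w1=1 w2=0
  Δ1: clk:0→1
  Δ2: w0:1→0
  Δ3: w3:0→1, w4:1→0, w5:1→0, w1:1→0
  Δ4: w6:1→0, w3:1→0, w5:0→1
  Δ5: w5:1→0, w2:0→1
  Δ6: w1:0→1
  Δ7: w3:0→1
  Δ8: w5:0→1
  (8Δ to stable)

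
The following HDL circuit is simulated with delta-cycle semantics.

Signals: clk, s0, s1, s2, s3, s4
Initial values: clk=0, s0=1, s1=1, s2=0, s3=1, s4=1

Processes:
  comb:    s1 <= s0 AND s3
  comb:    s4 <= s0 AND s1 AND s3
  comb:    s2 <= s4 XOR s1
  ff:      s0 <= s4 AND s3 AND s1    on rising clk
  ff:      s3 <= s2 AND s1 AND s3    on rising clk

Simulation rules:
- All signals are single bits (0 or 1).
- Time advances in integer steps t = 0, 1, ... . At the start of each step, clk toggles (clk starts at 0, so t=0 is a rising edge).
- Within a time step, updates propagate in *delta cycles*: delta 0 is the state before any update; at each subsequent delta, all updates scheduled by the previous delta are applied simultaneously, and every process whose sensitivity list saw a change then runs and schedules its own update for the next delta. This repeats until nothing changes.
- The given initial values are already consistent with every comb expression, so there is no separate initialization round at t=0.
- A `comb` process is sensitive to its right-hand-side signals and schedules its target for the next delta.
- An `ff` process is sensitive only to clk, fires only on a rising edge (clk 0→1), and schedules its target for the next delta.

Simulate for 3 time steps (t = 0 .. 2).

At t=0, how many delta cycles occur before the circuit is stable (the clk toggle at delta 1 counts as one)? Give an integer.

3

t=0 Δ0: s1=1 s3=1 s4=1 clk=0 s2=0 s0=1
  Δ1: clk:0→1
  Δ2: s3:1→0
  Δ3: s1:1→0, s4:1→0
  (3Δ to stable)
t=1 Δ0: s1=0 s3=0 s4=0 clk=1 s2=0 s0=1
  Δ1: clk:1→0
  (1Δ to stable)
t=2 Δ0: s1=0 s3=0 s4=0 clk=0 s2=0 s0=1
  Δ1: clk:0→1
  Δ2: s0:1→0
  (2Δ to stable)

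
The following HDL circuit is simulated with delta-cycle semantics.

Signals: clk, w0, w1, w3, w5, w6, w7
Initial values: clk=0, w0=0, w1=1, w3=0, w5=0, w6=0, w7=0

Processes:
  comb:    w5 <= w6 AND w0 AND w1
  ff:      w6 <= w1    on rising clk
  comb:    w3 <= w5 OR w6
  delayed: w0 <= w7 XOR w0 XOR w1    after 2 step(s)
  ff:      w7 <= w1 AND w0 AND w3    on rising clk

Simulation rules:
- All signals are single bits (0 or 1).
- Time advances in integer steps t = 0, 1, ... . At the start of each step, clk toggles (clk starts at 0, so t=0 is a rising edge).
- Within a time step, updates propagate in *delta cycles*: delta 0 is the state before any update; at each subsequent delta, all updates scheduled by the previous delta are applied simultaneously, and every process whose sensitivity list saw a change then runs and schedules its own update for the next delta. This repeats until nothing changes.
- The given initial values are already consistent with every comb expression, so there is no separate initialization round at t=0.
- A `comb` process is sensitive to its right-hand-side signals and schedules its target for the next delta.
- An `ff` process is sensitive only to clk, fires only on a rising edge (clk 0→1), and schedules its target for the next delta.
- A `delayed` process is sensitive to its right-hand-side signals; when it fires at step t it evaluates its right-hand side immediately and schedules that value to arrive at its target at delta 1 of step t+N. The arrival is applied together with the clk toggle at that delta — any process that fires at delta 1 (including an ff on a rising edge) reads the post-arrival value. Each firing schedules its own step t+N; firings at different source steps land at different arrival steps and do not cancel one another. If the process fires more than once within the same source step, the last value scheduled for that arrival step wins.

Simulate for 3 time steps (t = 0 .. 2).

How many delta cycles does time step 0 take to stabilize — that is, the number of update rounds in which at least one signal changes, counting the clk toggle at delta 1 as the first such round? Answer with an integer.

3

[bits: w3,w1,clk,w0,w7,w5,w6]
t=0: Δ0=0100000 Δ1=0110000 Δ2=0110001 Δ3=1110001 | 3Δ
t=1: Δ0=1110001 Δ1=1100001 | 1Δ
t=2: Δ0=1100001 Δ1=1110001 | 1Δ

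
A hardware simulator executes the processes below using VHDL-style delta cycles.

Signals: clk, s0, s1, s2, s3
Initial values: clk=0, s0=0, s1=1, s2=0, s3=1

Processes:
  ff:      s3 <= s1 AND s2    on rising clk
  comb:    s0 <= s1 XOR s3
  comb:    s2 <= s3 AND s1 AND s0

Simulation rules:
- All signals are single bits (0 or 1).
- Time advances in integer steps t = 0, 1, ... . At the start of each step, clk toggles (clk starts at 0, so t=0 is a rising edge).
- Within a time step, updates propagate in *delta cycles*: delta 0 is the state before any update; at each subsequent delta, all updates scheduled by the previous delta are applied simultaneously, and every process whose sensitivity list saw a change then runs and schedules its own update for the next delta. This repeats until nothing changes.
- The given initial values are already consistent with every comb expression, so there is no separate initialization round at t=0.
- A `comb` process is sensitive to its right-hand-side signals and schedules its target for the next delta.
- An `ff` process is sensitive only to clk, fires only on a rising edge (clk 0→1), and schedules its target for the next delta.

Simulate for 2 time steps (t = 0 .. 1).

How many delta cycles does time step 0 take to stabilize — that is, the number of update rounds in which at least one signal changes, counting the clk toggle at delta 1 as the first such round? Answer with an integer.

[bits: clk,s0,s1,s2,s3]
t=0: Δ0=00101 Δ1=10101 Δ2=10100 Δ3=11100 | 3Δ
t=1: Δ0=11100 Δ1=01100 | 1Δ

3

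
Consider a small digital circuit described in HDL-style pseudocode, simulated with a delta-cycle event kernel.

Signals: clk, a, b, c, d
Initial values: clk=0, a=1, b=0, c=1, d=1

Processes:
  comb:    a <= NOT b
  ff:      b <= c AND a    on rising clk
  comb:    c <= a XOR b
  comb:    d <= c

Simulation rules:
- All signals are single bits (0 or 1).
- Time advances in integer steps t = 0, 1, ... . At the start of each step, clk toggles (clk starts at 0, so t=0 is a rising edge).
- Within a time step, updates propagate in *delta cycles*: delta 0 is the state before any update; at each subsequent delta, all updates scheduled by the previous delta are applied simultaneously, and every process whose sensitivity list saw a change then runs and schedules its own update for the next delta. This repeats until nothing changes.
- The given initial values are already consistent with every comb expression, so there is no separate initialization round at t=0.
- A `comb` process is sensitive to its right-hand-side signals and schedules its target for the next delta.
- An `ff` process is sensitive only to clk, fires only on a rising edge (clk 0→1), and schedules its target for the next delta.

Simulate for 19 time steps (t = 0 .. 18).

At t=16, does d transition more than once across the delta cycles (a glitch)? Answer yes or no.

yes

t=0 Δ0: b=0 c=1 a=1 d=1 clk=0
  Δ1: clk:0→1
  Δ2: b:0→1
  Δ3: c:1→0, a:1→0
  Δ4: c:0→1, d:1→0
  Δ5: d:0→1
  (5Δ to stable)
t=1 Δ0: b=1 c=1 a=0 d=1 clk=1
  Δ1: clk:1→0
  (1Δ to stable)
t=2 Δ0: b=1 c=1 a=0 d=1 clk=0
  Δ1: clk:0→1
  Δ2: b:1→0
  Δ3: c:1→0, a:0→1
  Δ4: c:0→1, d:1→0
  Δ5: d:0→1
  (5Δ to stable)
t=3 Δ0: b=0 c=1 a=1 d=1 clk=1
  Δ1: clk:1→0
  (1Δ to stable)
t=4 Δ0: b=0 c=1 a=1 d=1 clk=0
  Δ1: clk:0→1
  Δ2: b:0→1
  Δ3: c:1→0, a:1→0
  Δ4: c:0→1, d:1→0
  Δ5: d:0→1
  (5Δ to stable)
t=5 Δ0: b=1 c=1 a=0 d=1 clk=1
  Δ1: clk:1→0
  (1Δ to stable)
t=6 Δ0: b=1 c=1 a=0 d=1 clk=0
  Δ1: clk:0→1
  Δ2: b:1→0
  Δ3: c:1→0, a:0→1
  Δ4: c:0→1, d:1→0
  Δ5: d:0→1
  (5Δ to stable)
t=7 Δ0: b=0 c=1 a=1 d=1 clk=1
  Δ1: clk:1→0
  (1Δ to stable)
t=8 Δ0: b=0 c=1 a=1 d=1 clk=0
  Δ1: clk:0→1
  Δ2: b:0→1
  Δ3: c:1→0, a:1→0
  Δ4: c:0→1, d:1→0
  Δ5: d:0→1
  (5Δ to stable)
t=9 Δ0: b=1 c=1 a=0 d=1 clk=1
  Δ1: clk:1→0
  (1Δ to stable)
t=10 Δ0: b=1 c=1 a=0 d=1 clk=0
  Δ1: clk:0→1
  Δ2: b:1→0
  Δ3: c:1→0, a:0→1
  Δ4: c:0→1, d:1→0
  Δ5: d:0→1
  (5Δ to stable)
t=11 Δ0: b=0 c=1 a=1 d=1 clk=1
  Δ1: clk:1→0
  (1Δ to stable)
t=12 Δ0: b=0 c=1 a=1 d=1 clk=0
  Δ1: clk:0→1
  Δ2: b:0→1
  Δ3: c:1→0, a:1→0
  Δ4: c:0→1, d:1→0
  Δ5: d:0→1
  (5Δ to stable)
t=13 Δ0: b=1 c=1 a=0 d=1 clk=1
  Δ1: clk:1→0
  (1Δ to stable)
t=14 Δ0: b=1 c=1 a=0 d=1 clk=0
  Δ1: clk:0→1
  Δ2: b:1→0
  Δ3: c:1→0, a:0→1
  Δ4: c:0→1, d:1→0
  Δ5: d:0→1
  (5Δ to stable)
t=15 Δ0: b=0 c=1 a=1 d=1 clk=1
  Δ1: clk:1→0
  (1Δ to stable)
t=16 Δ0: b=0 c=1 a=1 d=1 clk=0
  Δ1: clk:0→1
  Δ2: b:0→1
  Δ3: c:1→0, a:1→0
  Δ4: c:0→1, d:1→0
  Δ5: d:0→1
  (5Δ to stable)
t=17 Δ0: b=1 c=1 a=0 d=1 clk=1
  Δ1: clk:1→0
  (1Δ to stable)
t=18 Δ0: b=1 c=1 a=0 d=1 clk=0
  Δ1: clk:0→1
  Δ2: b:1→0
  Δ3: c:1→0, a:0→1
  Δ4: c:0→1, d:1→0
  Δ5: d:0→1
  (5Δ to stable)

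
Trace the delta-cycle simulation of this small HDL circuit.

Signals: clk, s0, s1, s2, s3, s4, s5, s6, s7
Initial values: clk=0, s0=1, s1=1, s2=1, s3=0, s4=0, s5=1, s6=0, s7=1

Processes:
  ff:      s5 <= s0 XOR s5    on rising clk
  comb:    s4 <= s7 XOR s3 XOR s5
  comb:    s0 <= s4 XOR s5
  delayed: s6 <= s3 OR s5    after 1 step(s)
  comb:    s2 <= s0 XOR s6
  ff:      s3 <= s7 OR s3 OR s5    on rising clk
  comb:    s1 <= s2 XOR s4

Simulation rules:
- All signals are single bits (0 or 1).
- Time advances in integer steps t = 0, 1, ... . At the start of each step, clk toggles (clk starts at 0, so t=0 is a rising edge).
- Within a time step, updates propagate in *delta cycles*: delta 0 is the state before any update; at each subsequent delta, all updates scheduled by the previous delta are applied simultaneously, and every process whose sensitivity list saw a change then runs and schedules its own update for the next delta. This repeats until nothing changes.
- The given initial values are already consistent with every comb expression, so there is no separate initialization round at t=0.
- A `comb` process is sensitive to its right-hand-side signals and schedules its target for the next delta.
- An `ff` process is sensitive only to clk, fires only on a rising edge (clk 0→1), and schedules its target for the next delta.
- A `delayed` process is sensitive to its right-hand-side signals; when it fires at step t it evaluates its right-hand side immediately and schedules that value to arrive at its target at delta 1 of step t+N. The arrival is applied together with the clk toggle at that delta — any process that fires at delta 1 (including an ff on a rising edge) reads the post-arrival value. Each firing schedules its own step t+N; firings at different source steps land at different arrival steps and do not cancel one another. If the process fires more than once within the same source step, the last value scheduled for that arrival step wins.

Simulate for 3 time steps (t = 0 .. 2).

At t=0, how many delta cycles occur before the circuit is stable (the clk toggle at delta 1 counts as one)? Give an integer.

5

t0.Δ0 clk=0 s5=1 s6=0 s1=1 s7=1 s4=0 s3=0 s2=1 s0=1
t0.Δ1 clk=1 s5=1 s6=0 s1=1 s7=1 s4=0 s3=0 s2=1 s0=1
t0.Δ2 clk=1 s5=0 s6=0 s1=1 s7=1 s4=0 s3=1 s2=1 s0=1
t0.Δ3 clk=1 s5=0 s6=0 s1=1 s7=1 s4=0 s3=1 s2=1 s0=0
t0.Δ4 clk=1 s5=0 s6=0 s1=1 s7=1 s4=0 s3=1 s2=0 s0=0
t0.Δ5 clk=1 s5=0 s6=0 s1=0 s7=1 s4=0 s3=1 s2=0 s0=0
t1.Δ0 clk=1 s5=0 s6=0 s1=0 s7=1 s4=0 s3=1 s2=0 s0=0
t1.Δ1 clk=0 s5=0 s6=1 s1=0 s7=1 s4=0 s3=1 s2=0 s0=0
t1.Δ2 clk=0 s5=0 s6=1 s1=0 s7=1 s4=0 s3=1 s2=1 s0=0
t1.Δ3 clk=0 s5=0 s6=1 s1=1 s7=1 s4=0 s3=1 s2=1 s0=0
t2.Δ0 clk=0 s5=0 s6=1 s1=1 s7=1 s4=0 s3=1 s2=1 s0=0
t2.Δ1 clk=1 s5=0 s6=1 s1=1 s7=1 s4=0 s3=1 s2=1 s0=0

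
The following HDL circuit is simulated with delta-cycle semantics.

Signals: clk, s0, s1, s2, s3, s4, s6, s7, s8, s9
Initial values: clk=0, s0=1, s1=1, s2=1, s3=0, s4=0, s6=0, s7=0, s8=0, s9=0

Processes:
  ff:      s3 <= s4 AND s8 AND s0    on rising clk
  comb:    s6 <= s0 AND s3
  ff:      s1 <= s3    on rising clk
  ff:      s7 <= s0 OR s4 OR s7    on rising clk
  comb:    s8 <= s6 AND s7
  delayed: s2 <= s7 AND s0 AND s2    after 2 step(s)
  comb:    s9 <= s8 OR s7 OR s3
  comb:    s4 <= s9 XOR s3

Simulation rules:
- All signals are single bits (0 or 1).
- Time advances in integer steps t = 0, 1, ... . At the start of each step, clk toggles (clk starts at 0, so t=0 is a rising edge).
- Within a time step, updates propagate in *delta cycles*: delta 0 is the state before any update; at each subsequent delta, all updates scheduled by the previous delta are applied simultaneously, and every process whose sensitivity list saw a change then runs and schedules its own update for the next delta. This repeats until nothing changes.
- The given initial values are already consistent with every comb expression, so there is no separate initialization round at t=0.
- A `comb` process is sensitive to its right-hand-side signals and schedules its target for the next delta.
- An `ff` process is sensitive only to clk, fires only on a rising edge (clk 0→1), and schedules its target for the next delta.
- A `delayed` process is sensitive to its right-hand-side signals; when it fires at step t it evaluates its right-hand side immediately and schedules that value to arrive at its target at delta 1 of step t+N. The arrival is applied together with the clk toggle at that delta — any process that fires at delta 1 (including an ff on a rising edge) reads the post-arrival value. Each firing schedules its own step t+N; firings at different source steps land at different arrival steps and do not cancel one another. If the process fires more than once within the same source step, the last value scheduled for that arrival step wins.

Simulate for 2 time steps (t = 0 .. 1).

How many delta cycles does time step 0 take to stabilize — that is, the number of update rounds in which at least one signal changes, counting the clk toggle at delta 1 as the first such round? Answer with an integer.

t=0 Δ0: s8=0 s3=0 clk=0 s2=1 s7=0 s4=0 s9=0 s6=0 s0=1 s1=1
  Δ1: clk:0→1
  Δ2: s7:0→1, s1:1→0
  Δ3: s9:0→1
  Δ4: s4:0→1
  (4Δ to stable)
t=1 Δ0: s8=0 s3=0 clk=1 s2=1 s7=1 s4=1 s9=1 s6=0 s0=1 s1=0
  Δ1: clk:1→0
  (1Δ to stable)

4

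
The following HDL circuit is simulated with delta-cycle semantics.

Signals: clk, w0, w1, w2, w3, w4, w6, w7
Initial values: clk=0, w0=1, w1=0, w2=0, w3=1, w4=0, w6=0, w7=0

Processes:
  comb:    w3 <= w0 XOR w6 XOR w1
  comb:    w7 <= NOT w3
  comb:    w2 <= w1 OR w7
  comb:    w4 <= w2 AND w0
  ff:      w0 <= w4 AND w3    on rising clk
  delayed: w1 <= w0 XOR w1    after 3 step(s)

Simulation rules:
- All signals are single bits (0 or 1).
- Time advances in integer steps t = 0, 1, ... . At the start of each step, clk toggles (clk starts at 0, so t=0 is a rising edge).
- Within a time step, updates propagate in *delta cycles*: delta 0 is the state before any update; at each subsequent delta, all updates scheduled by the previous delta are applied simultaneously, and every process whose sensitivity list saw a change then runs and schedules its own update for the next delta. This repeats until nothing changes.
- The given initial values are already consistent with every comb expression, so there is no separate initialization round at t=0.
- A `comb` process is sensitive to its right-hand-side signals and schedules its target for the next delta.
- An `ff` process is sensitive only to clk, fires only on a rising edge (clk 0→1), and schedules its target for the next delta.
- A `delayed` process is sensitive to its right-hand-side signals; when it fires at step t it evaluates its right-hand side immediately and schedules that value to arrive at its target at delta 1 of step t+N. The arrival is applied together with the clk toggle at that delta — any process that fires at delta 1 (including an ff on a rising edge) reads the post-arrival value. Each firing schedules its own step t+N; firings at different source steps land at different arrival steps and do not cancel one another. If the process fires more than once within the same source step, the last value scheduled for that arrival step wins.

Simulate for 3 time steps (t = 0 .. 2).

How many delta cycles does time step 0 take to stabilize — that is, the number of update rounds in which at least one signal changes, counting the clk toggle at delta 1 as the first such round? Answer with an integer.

5

t=0 Δ0: w0=1 clk=0 w7=0 w1=0 w2=0 w3=1 w4=0 w6=0
  Δ1: clk:0→1
  Δ2: w0:1→0
  Δ3: w3:1→0
  Δ4: w7:0→1
  Δ5: w2:0→1
  (5Δ to stable)
t=1 Δ0: w0=0 clk=1 w7=1 w1=0 w2=1 w3=0 w4=0 w6=0
  Δ1: clk:1→0
  (1Δ to stable)
t=2 Δ0: w0=0 clk=0 w7=1 w1=0 w2=1 w3=0 w4=0 w6=0
  Δ1: clk:0→1
  (1Δ to stable)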